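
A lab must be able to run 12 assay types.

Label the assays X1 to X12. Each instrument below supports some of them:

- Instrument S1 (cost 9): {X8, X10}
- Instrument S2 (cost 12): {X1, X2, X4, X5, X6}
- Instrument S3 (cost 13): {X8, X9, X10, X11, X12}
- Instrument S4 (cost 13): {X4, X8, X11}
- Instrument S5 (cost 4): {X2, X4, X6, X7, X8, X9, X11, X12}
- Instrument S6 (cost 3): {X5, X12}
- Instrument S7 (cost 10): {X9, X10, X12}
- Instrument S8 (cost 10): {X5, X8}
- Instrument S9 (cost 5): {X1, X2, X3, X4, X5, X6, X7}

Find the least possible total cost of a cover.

S1, S5, S9 together cover every assay (S1 ∪ S5 ∪ S9 = {X1, X2, X3, X4, X5, X6, X7, X8, X9, X10, X11, X12}); total cost 9 + 4 + 5 = 18.
No covering selection has total cost below 18.

18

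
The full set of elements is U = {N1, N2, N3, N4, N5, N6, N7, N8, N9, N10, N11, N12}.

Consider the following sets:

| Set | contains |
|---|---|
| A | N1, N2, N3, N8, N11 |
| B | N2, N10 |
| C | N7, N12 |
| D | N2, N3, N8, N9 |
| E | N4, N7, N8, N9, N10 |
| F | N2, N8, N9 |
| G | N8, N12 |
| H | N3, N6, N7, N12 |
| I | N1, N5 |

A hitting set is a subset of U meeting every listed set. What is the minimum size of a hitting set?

4

T = {N2, N4, N5, N12} meets every set (each contains at least one member of T), and |T| = 4.
No choice of 3 elements meets every set, so 4 is the minimum.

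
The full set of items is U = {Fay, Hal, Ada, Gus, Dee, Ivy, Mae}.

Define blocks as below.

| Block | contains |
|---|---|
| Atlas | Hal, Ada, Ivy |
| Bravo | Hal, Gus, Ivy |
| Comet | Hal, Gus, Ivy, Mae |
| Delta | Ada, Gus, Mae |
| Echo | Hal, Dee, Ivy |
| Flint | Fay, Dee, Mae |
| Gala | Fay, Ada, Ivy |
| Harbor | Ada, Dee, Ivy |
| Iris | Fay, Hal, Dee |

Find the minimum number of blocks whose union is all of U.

Atlas, Delta, and Iris cover everything between them: the union {Fay, Hal, Ada, Gus, Dee, Ivy, Mae} is all of U.
No 2 of the 9 blocks cover everything (all 36 combinations miss at least one item), so 3 is optimal.

3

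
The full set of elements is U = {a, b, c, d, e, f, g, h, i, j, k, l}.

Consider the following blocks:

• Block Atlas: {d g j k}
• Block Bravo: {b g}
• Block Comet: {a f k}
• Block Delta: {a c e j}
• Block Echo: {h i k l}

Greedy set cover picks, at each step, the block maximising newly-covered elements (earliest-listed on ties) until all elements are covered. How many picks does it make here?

Greedy: pick Atlas (covers 4 new) → pick Delta (covers 3 new) → pick Echo (covers 3 new) → pick Bravo (covers 1 new) → pick Comet (covers 1 new). Total picks: 5.

5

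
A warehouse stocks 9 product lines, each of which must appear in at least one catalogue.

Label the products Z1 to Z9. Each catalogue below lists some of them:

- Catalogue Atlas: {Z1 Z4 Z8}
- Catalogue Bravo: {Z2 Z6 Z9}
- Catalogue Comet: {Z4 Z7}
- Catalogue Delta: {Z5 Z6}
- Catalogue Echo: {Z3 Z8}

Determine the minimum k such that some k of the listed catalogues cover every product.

5

Take {Atlas, Bravo, Comet, Delta, Echo}. Their union is {Z1, Z2, Z3, Z4, Z5, Z6, Z7, Z8, Z9}, which is all 9 products.
No 4 of the 5 catalogues cover everything (all 5 combinations miss at least one product), so 5 is optimal.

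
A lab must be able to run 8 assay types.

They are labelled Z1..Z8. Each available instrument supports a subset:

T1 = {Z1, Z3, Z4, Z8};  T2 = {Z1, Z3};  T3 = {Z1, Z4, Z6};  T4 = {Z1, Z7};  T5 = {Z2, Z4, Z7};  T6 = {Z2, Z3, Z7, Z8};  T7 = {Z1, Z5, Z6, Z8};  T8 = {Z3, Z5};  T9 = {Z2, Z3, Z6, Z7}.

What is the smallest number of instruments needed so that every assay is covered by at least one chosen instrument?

Take {T2, T5, T7}. Their union is {Z1, Z2, Z3, Z4, Z5, Z6, Z7, Z8}, which is all 8 assays.
No 2 of the 9 instruments cover everything (all 36 combinations miss at least one assay), so 3 is optimal.

3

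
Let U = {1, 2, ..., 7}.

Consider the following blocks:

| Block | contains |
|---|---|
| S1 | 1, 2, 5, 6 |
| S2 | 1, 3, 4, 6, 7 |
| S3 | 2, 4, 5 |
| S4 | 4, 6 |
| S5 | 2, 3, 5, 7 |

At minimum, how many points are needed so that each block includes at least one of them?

H = {4, 5} meets every block (each contains at least one member of H), and |H| = 2.
The blocks S4, S5 are pairwise disjoint, so any hitting set needs a separate point for each — at least 2. Hence 2 is optimal.

2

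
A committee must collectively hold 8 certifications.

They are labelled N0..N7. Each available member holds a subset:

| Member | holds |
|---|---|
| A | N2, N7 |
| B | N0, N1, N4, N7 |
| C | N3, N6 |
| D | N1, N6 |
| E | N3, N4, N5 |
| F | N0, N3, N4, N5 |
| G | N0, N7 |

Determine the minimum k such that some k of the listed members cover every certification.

Take {A, D, F}. Their union is {N0, N1, N2, N3, N4, N5, N6, N7}, which is all 8 certifications.
Only A contains N2, so A is forced; the remaining 6 certifications need at least 2 more members (each remaining member adds at most 4) — so at least 3 members are needed, and 3 is optimal.

3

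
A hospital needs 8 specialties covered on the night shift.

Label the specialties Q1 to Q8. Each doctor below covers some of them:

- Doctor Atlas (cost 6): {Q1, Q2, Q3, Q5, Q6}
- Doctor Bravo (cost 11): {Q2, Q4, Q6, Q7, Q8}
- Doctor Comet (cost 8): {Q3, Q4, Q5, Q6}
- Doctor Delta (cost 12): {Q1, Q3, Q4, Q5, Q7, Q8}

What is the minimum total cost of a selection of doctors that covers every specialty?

17

Atlas, Bravo together cover every specialty (Atlas ∪ Bravo = {Q1, Q2, Q3, Q4, Q5, Q6, Q7, Q8}); total cost 6 + 11 = 17.
No covering selection has total cost below 17.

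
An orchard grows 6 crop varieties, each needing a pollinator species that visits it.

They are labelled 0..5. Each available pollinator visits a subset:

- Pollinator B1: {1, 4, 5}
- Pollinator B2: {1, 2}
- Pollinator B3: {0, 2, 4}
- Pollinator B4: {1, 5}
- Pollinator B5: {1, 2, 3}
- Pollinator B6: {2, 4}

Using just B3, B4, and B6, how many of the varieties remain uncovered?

1

Union of B3, B4, B6 = {0, 1, 2, 4, 5}.
Not covered: 3 — 1 variety.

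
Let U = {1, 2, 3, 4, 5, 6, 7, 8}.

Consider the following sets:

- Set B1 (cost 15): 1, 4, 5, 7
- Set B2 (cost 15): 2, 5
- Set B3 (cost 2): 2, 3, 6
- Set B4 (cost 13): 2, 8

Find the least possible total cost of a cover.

B1, B3, B4 together cover every point (B1 ∪ B3 ∪ B4 = {1, 2, 3, 4, 5, 6, 7, 8}); total cost 15 + 2 + 13 = 30.
No covering selection has total cost below 30.

30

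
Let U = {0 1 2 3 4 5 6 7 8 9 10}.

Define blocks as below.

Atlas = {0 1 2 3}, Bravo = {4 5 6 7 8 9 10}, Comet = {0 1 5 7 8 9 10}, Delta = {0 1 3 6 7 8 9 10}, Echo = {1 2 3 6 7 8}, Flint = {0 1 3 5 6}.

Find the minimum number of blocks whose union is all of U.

Atlas and Bravo cover everything between them: the union {0, 1, 2, 3, 4, 5, 6, 7, 8, 9, 10} is all of U.
No single block has all 11 items (the largest, Delta, has 8), so 2 is optimal.

2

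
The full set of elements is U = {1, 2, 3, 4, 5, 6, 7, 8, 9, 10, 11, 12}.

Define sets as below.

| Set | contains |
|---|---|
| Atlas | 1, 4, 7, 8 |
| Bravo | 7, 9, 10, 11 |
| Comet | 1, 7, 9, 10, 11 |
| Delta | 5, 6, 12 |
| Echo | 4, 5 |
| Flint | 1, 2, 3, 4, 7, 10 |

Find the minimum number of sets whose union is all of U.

4

Atlas and Comet and Delta and Flint together: Atlas ∪ Comet ∪ Delta ∪ Flint = {1, 2, 3, 4, 5, 6, 7, 8, 9, 10, 11, 12} — every element is covered.
Only Atlas contains 8, so Atlas is forced; the remaining 8 elements need at least 3 more sets (each remaining set adds at most 3) — so at least 4 sets are needed, and 4 is optimal.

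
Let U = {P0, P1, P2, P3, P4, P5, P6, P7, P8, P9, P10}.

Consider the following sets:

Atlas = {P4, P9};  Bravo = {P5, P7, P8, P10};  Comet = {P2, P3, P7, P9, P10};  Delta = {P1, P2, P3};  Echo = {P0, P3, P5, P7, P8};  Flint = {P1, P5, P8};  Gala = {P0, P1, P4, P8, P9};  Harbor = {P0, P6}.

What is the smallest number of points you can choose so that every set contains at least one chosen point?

4

Take H = {P2, P6, P8, P9}. Each listed set contains at least one of these, so H is a hitting set of size 4.
The sets Atlas, Bravo, Delta, Harbor are pairwise disjoint, so any hitting set needs a separate point for each — at least 4. Hence 4 is optimal.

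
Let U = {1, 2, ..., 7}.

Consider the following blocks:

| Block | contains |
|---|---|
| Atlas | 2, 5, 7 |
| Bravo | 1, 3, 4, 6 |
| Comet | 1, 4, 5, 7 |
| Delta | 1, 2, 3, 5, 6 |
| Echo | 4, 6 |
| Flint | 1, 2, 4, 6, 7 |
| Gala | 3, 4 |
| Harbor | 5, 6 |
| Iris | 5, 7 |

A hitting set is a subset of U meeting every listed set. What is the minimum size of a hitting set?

2

The 2 elements {4, 5} hit every block.
The blocks Atlas, Gala are pairwise disjoint, so any hitting set needs a separate element for each — at least 2. Hence 2 is optimal.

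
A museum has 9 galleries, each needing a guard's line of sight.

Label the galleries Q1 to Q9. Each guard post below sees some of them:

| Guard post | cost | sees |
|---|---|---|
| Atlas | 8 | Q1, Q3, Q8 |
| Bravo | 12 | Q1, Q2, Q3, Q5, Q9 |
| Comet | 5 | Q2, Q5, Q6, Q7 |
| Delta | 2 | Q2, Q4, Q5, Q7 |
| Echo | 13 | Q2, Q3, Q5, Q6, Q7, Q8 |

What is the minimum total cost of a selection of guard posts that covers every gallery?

27

Atlas, Bravo, Comet, Delta together cover every gallery (Atlas ∪ Bravo ∪ Comet ∪ Delta = {Q1, Q2, Q3, Q4, Q5, Q6, Q7, Q8, Q9}); total cost 8 + 12 + 5 + 2 = 27.
No covering selection has total cost below 27.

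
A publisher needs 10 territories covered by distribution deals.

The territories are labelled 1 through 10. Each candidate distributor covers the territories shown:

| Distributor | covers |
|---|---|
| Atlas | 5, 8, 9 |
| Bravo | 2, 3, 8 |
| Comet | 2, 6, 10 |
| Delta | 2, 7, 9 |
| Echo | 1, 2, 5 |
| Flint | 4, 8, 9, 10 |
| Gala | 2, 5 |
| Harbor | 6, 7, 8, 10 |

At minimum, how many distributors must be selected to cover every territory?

4

Take {Bravo, Echo, Flint, Harbor}. Their union is {1, 2, 3, 4, 5, 6, 7, 8, 9, 10}, which is all 10 territories.
Only Bravo contains 3, so Bravo is forced; the remaining 7 territories need at least 3 more distributors (each remaining distributor adds at most 3) — so at least 4 distributors are needed, and 4 is optimal.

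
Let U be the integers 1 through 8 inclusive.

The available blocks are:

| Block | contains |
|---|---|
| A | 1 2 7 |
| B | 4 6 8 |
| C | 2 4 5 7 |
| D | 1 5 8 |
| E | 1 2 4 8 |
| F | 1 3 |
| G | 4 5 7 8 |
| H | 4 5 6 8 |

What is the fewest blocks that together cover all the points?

B, C, and F cover everything between them: the union {1, 2, 3, 4, 5, 6, 7, 8} is all of U.
Only F contains 3, so F is forced; the remaining 6 points need at least 2 more blocks (each remaining block adds at most 4) — so at least 3 blocks are needed, and 3 is optimal.

3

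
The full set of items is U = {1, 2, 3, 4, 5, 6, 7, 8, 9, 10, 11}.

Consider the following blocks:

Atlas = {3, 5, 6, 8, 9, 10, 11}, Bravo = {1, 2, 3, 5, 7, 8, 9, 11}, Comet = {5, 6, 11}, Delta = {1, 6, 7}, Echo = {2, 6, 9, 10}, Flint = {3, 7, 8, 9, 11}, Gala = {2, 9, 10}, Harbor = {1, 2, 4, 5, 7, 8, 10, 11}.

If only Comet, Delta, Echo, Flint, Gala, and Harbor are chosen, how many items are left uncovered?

Union of Comet, Delta, Echo, Flint, Gala, Harbor = {1, 2, 3, 4, 5, 6, 7, 8, 9, 10, 11} — that's every item, so 0 are uncovered.

0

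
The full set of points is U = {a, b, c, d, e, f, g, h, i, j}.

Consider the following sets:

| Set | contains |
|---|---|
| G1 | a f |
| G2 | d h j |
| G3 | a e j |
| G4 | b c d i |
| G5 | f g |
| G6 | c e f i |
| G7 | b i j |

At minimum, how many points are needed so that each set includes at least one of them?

T = {f, i, j} meets every set (each contains at least one member of T), and |T| = 3.
The sets G3, G4, G5 are pairwise disjoint, so any hitting set needs a separate point for each — at least 3. Hence 3 is optimal.

3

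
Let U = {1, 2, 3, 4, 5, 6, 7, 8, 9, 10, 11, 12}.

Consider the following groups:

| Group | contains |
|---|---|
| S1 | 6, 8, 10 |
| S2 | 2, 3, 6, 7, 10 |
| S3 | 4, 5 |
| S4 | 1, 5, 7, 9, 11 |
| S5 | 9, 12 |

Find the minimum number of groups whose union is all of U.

S1, S2, S3, S4, and S5 cover everything between them: the union {1, 2, 3, 4, 5, 6, 7, 8, 9, 10, 11, 12} is all of U.
No 4 of the 5 groups cover everything (all 5 combinations miss at least one item), so 5 is optimal.

5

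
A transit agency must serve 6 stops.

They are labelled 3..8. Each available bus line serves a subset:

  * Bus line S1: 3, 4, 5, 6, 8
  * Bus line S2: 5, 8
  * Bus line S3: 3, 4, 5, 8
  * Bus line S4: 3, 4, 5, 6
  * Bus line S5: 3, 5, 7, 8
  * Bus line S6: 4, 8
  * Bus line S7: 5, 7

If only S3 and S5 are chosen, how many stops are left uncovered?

Union of S3, S5 = {3, 4, 5, 7, 8}.
Not covered: 6 — 1 stop.

1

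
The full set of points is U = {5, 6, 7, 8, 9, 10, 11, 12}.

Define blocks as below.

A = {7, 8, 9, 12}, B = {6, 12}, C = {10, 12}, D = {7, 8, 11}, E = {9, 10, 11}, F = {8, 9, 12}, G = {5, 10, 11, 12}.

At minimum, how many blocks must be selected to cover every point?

Take {A, B, G}. Their union is {5, 6, 7, 8, 9, 10, 11, 12}, which is all 8 points.
Only G contains 5, so G is forced; the remaining 4 points need at least 2 more blocks (each remaining block adds at most 3) — so at least 3 blocks are needed, and 3 is optimal.

3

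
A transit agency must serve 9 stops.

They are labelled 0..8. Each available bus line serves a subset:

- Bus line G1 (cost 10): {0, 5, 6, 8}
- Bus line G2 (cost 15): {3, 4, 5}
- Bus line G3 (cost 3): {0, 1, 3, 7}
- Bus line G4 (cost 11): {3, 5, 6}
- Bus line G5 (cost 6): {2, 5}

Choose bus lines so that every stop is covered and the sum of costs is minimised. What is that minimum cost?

G1, G2, G3, G5 together cover every stop (G1 ∪ G2 ∪ G3 ∪ G5 = {0, 1, 2, 3, 4, 5, 6, 7, 8}); total cost 10 + 15 + 3 + 6 = 34.
No covering selection has total cost below 34.

34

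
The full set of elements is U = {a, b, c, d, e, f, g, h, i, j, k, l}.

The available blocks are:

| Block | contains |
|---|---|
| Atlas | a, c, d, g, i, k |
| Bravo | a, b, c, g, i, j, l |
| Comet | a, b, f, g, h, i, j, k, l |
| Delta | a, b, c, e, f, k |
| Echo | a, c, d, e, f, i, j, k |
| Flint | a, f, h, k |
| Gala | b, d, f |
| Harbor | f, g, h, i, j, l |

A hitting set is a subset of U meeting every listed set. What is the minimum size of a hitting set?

T = {a, f} meets every block (each contains at least one member of T), and |T| = 2.
No single element lies in every block, so at least 2 are needed and 2 is optimal.

2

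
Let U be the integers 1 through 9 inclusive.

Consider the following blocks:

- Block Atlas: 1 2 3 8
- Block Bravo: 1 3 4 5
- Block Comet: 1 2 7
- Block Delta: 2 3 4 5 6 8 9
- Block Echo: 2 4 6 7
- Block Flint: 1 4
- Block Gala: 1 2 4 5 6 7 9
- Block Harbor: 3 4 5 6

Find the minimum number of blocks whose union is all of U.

Comet and Delta cover everything between them: the union {1, 2, 3, 4, 5, 6, 7, 8, 9} is all of U.
No single block has all 9 elements (the largest, Delta, has 7), so 2 is optimal.

2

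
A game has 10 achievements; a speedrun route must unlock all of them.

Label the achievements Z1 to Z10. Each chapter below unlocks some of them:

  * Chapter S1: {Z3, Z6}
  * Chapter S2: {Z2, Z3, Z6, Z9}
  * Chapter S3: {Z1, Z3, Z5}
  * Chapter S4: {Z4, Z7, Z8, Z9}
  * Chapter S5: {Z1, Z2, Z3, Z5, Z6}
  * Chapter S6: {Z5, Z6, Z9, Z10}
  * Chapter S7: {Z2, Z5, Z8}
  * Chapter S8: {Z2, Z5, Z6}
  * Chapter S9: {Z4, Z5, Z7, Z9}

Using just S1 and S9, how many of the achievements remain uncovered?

Union of S1, S9 = {Z3, Z4, Z5, Z6, Z7, Z9}.
Not covered: Z1, Z2, Z8, Z10 — 4 achievements.

4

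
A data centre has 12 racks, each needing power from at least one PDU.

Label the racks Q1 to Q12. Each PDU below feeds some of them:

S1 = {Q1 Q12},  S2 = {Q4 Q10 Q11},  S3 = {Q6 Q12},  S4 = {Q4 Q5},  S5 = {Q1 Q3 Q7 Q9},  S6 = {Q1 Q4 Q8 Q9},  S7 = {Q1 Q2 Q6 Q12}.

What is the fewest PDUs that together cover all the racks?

5

S2 and S4 and S5 and S6 and S7 together: S2 ∪ S4 ∪ S5 ∪ S6 ∪ S7 = {Q1, Q2, Q3, Q4, Q5, Q6, Q7, Q8, Q9, Q10, Q11, Q12} — every rack is covered.
No 4 of the 7 PDUs cover everything (all 35 combinations miss at least one rack), so 5 is optimal.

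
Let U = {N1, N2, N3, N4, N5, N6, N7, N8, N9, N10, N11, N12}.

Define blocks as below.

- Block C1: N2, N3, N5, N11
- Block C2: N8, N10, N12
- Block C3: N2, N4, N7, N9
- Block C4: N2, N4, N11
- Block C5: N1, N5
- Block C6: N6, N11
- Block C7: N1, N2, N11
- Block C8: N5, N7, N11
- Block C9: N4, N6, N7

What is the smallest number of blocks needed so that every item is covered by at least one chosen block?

C1, C2, C3, C5, and C9 cover everything between them: the union {N1, N2, N3, N4, N5, N6, N7, N8, N9, N10, N11, N12} is all of U.
No 4 of the 9 blocks cover everything (all 126 combinations miss at least one item), so 5 is optimal.

5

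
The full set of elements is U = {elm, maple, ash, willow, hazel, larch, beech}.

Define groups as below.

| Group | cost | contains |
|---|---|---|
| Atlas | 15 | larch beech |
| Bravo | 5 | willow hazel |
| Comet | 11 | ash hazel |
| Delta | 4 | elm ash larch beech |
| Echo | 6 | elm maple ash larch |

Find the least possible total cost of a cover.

Bravo, Delta, Echo together cover every element (Bravo ∪ Delta ∪ Echo = {elm, maple, ash, willow, hazel, larch, beech}); total cost 5 + 4 + 6 = 15.
No covering selection has total cost below 15.

15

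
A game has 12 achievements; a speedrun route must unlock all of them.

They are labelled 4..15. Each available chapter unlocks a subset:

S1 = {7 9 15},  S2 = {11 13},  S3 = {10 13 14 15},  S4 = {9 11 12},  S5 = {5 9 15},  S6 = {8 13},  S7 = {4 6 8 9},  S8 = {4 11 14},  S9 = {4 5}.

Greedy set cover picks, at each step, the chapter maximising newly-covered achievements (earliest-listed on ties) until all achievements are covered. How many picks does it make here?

Greedy: pick S3 (covers 4 new) → pick S7 (covers 4 new) → pick S4 (covers 2 new) → pick S1 (covers 1 new) → pick S5 (covers 1 new). Total picks: 5.

5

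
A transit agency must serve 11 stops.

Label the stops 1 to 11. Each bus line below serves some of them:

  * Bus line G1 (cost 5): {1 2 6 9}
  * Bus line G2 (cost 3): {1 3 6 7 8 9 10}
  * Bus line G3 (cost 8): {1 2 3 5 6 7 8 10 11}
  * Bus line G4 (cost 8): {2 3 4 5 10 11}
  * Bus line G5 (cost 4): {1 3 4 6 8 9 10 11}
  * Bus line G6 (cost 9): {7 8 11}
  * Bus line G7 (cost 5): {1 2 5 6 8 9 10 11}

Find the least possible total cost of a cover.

11

G2, G4 together cover every stop (G2 ∪ G4 = {1, 2, 3, 4, 5, 6, 7, 8, 9, 10, 11}); total cost 3 + 8 = 11.
The greedy pick G2, G7, G5 costs 12; no covering selection beats 11.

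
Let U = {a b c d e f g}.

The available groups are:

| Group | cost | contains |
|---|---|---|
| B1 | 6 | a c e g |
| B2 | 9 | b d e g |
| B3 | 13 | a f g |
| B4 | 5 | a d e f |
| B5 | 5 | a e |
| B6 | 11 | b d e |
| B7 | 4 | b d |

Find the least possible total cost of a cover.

B1, B4, B7 together cover every point (B1 ∪ B4 ∪ B7 = {a, b, c, d, e, f, g}); total cost 6 + 5 + 4 = 15.
No covering selection has total cost below 15.

15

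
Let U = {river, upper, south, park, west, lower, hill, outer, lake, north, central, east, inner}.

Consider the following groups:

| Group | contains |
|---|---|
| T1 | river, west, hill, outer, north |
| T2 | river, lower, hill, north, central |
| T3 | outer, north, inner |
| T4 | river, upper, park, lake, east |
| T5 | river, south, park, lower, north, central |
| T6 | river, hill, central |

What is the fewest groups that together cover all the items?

T1, T3, T4, and T5 cover everything between them: the union {river, upper, south, park, west, lower, hill, outer, lake, north, central, east, inner} is all of U.
Only T5 contains south, so T5 is forced; the remaining 7 items need at least 3 more groups (each remaining group adds at most 3) — so at least 4 groups are needed, and 4 is optimal.

4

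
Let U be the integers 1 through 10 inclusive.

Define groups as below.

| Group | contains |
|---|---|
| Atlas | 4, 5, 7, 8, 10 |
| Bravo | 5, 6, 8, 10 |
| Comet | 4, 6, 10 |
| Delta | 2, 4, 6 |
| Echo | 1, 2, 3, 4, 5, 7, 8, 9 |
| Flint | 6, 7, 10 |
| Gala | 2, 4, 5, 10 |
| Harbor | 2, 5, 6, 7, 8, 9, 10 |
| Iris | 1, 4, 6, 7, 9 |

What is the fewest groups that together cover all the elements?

Comet and Echo cover everything between them: the union {1, 2, 3, 4, 5, 6, 7, 8, 9, 10} is all of U.
No single group has all 10 elements (the largest, Echo, has 8), so 2 is optimal.

2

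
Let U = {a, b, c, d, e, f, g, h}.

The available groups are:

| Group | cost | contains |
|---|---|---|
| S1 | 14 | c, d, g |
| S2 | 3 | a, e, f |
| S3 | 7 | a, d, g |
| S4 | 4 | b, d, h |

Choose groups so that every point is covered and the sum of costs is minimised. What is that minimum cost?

S1, S2, S4 together cover every point (S1 ∪ S2 ∪ S4 = {a, b, c, d, e, f, g, h}); total cost 14 + 3 + 4 = 21.
No covering selection has total cost below 21.

21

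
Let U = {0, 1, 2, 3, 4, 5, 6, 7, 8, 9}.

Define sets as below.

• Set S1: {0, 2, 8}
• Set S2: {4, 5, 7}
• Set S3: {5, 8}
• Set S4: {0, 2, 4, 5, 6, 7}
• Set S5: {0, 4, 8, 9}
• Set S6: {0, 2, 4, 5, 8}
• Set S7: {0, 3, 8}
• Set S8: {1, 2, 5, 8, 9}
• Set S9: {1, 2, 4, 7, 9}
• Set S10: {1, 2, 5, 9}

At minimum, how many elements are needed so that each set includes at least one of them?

H = {0, 5, 7} meets every set (each contains at least one member of H), and |H| = 3.
No choice of 2 elements meets every set, so 3 is the minimum.

3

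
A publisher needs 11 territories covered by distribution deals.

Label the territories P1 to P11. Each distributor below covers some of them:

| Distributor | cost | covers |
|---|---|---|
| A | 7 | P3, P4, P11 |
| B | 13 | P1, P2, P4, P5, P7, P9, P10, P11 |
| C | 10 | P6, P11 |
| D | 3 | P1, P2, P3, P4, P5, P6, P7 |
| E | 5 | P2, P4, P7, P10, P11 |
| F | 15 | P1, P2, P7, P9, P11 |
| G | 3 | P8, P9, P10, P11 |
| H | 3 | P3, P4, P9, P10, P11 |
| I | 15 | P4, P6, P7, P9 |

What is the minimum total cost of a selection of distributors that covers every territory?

6

D, G together cover every territory (D ∪ G = {P1, P2, P3, P4, P5, P6, P7, P8, P9, P10, P11}); total cost 3 + 3 = 6.
No covering selection has total cost below 6.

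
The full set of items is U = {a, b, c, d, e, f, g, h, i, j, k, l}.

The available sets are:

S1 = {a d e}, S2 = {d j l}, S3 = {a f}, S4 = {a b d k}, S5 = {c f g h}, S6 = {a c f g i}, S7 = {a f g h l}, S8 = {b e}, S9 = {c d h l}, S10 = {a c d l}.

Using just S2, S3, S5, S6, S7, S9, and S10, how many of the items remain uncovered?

Union of S2, S3, S5, S6, S7, S9, S10 = {a, c, d, f, g, h, i, j, l}.
Not covered: b, e, k — 3 items.

3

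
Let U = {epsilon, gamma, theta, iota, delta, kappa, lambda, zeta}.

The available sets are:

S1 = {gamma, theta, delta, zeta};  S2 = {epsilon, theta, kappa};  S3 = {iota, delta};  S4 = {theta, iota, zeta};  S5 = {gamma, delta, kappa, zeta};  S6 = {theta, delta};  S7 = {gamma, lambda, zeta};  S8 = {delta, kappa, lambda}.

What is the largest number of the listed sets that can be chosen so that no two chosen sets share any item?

S2, S3, S7 are pairwise disjoint (S2={epsilon,theta,kappa}; S3={iota,delta}; S7={gamma,lambda,zeta}).
Every remaining set overlaps one of these, and no 4 of the listed sets are pairwise disjoint, so 3 is the maximum.

3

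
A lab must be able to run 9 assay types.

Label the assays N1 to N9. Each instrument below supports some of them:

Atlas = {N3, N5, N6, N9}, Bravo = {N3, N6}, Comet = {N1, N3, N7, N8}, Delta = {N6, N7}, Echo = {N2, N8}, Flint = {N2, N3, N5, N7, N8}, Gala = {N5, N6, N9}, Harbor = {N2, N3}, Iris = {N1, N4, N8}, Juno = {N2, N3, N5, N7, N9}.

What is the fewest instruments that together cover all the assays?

Delta and Iris and Juno together: Delta ∪ Iris ∪ Juno = {N1, N2, N3, N4, N5, N6, N7, N8, N9} — every assay is covered.
Only Iris contains N4, so Iris is forced; the remaining 6 assays need at least 2 more instruments (each remaining instrument adds at most 5) — so at least 3 instruments are needed, and 3 is optimal.

3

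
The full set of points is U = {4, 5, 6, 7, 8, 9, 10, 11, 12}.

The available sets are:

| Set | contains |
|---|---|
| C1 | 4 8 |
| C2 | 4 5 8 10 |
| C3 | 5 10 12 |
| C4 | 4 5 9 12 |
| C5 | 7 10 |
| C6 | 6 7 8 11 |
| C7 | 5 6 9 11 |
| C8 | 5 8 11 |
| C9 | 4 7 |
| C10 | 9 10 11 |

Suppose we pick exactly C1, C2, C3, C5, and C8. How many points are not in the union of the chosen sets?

Union of C1, C2, C3, C5, C8 = {4, 5, 7, 8, 10, 11, 12}.
Not covered: 6, 9 — 2 points.

2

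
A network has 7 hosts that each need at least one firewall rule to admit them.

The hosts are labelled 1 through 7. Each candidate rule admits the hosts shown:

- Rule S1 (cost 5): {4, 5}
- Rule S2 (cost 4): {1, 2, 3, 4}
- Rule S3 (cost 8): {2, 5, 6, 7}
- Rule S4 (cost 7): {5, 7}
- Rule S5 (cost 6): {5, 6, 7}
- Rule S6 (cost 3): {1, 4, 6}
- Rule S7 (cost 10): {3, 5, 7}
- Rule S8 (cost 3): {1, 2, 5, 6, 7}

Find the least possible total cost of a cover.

7

S2, S8 together cover every host (S2 ∪ S8 = {1, 2, 3, 4, 5, 6, 7}); total cost 4 + 3 = 7.
No covering selection has total cost below 7.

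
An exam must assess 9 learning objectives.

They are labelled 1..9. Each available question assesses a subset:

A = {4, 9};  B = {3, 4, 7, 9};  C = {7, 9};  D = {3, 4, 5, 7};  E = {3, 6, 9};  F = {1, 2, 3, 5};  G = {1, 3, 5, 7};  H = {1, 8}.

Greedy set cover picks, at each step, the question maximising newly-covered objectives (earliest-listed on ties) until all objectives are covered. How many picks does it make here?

4

Greedy: pick B (covers 4 new) → pick F (covers 3 new) → pick E (covers 1 new) → pick H (covers 1 new). Total picks: 4.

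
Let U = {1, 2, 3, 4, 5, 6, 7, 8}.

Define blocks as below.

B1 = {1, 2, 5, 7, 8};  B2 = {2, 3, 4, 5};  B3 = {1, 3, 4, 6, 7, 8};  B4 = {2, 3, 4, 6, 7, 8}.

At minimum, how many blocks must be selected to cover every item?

B2 and B3 together: B2 ∪ B3 = {1, 2, 3, 4, 5, 6, 7, 8} — every item is covered.
No single block has all 8 items (the largest, B3, has 6), so 2 is optimal.

2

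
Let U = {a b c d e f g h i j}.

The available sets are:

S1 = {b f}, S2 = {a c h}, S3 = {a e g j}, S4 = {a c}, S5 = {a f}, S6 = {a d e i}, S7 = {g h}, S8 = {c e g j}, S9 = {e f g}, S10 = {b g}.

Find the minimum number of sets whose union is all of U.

4

Take {S1, S6, S7, S8}. Their union is {a, b, c, d, e, f, g, h, i, j}, which is all 10 elements.
No 3 of the 10 sets cover everything (all 120 combinations miss at least one element), so 4 is optimal.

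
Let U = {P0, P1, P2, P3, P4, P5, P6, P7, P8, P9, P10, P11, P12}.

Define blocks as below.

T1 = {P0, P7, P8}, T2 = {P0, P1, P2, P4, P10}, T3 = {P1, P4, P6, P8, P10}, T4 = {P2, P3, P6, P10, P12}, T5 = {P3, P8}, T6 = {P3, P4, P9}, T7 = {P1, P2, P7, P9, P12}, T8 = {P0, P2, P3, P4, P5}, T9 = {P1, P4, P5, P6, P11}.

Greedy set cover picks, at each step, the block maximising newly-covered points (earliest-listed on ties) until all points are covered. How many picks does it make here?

5

Greedy: pick T2 (covers 5 new) → pick T4 (covers 3 new) → pick T1 (covers 2 new) → pick T9 (covers 2 new) → pick T6 (covers 1 new). Total picks: 5.
(The true minimum cover uses only 4 blocks, so greedy is not optimal here.)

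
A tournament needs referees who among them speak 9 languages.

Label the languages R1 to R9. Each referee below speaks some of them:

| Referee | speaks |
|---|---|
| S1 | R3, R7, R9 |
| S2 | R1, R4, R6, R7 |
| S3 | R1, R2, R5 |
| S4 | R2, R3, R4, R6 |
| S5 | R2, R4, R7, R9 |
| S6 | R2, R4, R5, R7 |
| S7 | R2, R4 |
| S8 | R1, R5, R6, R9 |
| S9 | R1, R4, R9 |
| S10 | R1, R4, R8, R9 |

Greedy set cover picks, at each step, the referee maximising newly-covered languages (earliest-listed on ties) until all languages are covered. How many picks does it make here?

4

Greedy: pick S2 (covers 4 new) → pick S1 (covers 2 new) → pick S3 (covers 2 new) → pick S10 (covers 1 new). Total picks: 4.
(The true minimum cover uses only 3 referees, so greedy is not optimal here.)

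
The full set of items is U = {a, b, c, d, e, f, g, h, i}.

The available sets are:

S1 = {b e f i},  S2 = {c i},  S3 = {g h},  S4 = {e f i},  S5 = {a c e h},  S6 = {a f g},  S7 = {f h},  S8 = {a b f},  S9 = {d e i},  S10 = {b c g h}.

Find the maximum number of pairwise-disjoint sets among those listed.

3

S3, S8, S9 are pairwise disjoint (S3={g,h}; S8={a,b,f}; S9={d,e,i}).
Every remaining set overlaps one of these, and no 4 of the listed sets are pairwise disjoint, so 3 is the maximum.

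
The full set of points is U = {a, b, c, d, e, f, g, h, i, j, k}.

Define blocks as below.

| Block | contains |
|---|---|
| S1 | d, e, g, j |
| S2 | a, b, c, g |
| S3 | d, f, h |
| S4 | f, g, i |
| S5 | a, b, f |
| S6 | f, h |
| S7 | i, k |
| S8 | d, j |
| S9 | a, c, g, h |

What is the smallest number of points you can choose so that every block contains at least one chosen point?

4

T = {a, h, i, j} meets every block (each contains at least one member of T), and |T| = 4.
The blocks S2, S6, S7, S8 are pairwise disjoint, so any hitting set needs a separate point for each — at least 4. Hence 4 is optimal.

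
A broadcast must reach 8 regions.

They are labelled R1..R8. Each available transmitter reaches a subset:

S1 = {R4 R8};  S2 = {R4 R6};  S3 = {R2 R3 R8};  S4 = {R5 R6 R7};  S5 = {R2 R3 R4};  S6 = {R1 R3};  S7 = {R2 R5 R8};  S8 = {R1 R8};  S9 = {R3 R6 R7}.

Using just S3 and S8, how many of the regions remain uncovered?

Union of S3, S8 = {R1, R2, R3, R8}.
Not covered: R4, R5, R6, R7 — 4 regions.

4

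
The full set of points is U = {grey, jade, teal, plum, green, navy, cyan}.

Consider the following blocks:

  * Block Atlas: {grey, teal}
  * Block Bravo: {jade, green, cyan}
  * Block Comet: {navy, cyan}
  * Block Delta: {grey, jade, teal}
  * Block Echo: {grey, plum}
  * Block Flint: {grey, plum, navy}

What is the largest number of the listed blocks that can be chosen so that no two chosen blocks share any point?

Bravo, Flint are pairwise disjoint (Bravo={jade,green,cyan}; Flint={grey,plum,navy}).
Every remaining block overlaps one of these, and no 3 of the listed blocks are pairwise disjoint, so 2 is the maximum.

2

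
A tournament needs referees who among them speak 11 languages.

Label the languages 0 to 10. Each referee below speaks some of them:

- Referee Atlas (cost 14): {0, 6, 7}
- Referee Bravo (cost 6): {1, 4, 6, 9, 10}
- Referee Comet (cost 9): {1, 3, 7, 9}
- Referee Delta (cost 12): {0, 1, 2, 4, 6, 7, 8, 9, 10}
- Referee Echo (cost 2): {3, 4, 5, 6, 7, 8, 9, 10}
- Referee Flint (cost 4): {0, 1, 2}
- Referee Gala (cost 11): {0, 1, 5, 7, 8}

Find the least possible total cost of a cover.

Echo, Flint together cover every language (Echo ∪ Flint = {0, 1, 2, 3, 4, 5, 6, 7, 8, 9, 10}); total cost 2 + 4 = 6.
No covering selection has total cost below 6.

6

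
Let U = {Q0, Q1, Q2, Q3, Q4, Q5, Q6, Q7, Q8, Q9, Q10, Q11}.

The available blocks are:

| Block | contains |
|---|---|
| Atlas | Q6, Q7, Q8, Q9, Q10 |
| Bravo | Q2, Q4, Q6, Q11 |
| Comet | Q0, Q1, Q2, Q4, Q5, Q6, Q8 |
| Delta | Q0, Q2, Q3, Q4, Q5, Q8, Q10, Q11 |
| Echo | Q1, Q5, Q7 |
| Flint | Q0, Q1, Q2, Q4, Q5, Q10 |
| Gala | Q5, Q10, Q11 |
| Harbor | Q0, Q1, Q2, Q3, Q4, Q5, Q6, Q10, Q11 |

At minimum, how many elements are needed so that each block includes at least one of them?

2

Take H = {Q5, Q6}. Each listed block contains at least one of these, so H is a hitting set of size 2.
The blocks Bravo, Echo are pairwise disjoint, so any hitting set needs a separate element for each — at least 2. Hence 2 is optimal.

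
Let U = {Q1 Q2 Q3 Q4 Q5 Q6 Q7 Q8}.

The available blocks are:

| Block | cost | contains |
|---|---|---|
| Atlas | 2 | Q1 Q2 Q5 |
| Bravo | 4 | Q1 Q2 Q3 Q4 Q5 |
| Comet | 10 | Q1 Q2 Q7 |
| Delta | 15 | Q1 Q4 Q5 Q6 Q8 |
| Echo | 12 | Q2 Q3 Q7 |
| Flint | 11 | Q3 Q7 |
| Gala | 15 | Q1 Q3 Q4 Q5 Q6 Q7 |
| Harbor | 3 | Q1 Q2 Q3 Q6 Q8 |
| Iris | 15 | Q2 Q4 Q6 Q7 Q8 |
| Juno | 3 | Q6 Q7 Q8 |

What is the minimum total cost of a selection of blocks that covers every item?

Bravo, Juno together cover every item (Bravo ∪ Juno = {Q1, Q2, Q3, Q4, Q5, Q6, Q7, Q8}); total cost 4 + 3 = 7.
The greedy pick Harbor, Atlas, Juno, Bravo costs 12; no covering selection beats 7.

7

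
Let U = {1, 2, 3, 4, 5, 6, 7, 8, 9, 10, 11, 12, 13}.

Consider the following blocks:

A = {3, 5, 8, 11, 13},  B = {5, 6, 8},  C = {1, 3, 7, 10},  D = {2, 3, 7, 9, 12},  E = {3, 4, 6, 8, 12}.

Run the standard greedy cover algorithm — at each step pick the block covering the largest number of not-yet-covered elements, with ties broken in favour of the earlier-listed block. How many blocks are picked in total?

Greedy: pick A (covers 5 new) → pick D (covers 4 new) → pick C (covers 2 new) → pick E (covers 2 new). Total picks: 4.

4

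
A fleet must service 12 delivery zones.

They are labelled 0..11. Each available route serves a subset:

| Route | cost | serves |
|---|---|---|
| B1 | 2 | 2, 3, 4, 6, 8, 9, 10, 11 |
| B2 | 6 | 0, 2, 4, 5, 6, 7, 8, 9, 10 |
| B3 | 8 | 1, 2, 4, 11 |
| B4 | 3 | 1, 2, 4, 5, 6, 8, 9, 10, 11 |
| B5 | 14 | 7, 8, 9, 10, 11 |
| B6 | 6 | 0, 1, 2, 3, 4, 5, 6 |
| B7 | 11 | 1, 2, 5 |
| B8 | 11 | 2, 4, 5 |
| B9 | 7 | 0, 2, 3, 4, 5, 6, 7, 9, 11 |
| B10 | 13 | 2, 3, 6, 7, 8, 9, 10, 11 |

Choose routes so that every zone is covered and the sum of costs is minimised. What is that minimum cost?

10

B4, B9 together cover every zone (B4 ∪ B9 = {0, 1, 2, 3, 4, 5, 6, 7, 8, 9, 10, 11}); total cost 3 + 7 = 10.
The greedy pick B1, B4, B2 costs 11; no covering selection beats 10.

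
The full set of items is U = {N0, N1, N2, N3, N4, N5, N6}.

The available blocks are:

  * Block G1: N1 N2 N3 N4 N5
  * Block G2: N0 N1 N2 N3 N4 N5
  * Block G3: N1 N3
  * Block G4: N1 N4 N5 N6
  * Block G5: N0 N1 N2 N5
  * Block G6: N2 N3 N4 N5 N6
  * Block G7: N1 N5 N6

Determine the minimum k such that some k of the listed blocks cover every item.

2

G2 and G6 together: G2 ∪ G6 = {N0, N1, N2, N3, N4, N5, N6} — every item is covered.
No single block has all 7 items (the largest, G2, has 6), so 2 is optimal.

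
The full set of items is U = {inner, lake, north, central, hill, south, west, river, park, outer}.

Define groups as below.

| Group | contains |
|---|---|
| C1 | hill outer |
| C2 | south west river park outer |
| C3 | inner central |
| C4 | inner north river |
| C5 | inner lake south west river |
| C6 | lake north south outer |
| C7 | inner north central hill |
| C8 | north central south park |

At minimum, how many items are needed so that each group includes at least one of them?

H = {inner, park, outer} meets every group (each contains at least one member of H), and |H| = 3.
No choice of 2 items meets every group, so 3 is the minimum.

3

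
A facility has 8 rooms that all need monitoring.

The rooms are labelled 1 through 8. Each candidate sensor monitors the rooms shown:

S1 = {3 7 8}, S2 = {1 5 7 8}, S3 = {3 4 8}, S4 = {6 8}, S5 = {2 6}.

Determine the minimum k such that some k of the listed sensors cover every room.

3

S2 and S3 and S5 together: S2 ∪ S3 ∪ S5 = {1, 2, 3, 4, 5, 6, 7, 8} — every room is covered.
Only S2 contains 1, so S2 is forced; the remaining 4 rooms need at least 2 more sensors (each remaining sensor adds at most 2) — so at least 3 sensors are needed, and 3 is optimal.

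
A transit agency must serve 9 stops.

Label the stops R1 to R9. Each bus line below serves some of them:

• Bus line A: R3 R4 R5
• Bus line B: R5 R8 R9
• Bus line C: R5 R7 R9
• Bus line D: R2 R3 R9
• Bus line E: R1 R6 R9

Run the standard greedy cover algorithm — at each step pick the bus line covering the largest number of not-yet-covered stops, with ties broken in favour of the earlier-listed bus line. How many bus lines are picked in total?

5

Greedy: pick A (covers 3 new) → pick E (covers 3 new) → pick B (covers 1 new) → pick C (covers 1 new) → pick D (covers 1 new). Total picks: 5.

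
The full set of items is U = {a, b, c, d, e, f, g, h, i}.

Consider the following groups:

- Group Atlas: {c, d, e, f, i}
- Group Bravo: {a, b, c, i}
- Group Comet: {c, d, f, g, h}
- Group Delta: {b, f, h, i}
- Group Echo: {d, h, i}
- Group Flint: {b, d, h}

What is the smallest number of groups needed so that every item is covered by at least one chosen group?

3

Atlas and Bravo and Comet together: Atlas ∪ Bravo ∪ Comet = {a, b, c, d, e, f, g, h, i} — every item is covered.
Only Bravo contains a, so Bravo is forced; the remaining 5 items need at least 2 more groups (each remaining group adds at most 4) — so at least 3 groups are needed, and 3 is optimal.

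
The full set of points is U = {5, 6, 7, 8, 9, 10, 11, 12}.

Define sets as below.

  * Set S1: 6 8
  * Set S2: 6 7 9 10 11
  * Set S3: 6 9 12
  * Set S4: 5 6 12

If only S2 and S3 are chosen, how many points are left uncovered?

2

Union of S2, S3 = {6, 7, 9, 10, 11, 12}.
Not covered: 5, 8 — 2 points.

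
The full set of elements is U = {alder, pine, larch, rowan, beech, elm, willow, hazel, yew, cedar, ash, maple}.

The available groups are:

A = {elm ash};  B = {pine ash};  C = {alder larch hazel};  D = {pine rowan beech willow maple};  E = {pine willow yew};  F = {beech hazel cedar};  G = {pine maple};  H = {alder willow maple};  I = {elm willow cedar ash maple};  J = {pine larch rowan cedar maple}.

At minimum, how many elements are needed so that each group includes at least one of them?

T = {alder, pine, hazel, ash} meets every group (each contains at least one member of T), and |T| = 4.
No choice of 3 elements meets every group, so 4 is the minimum.

4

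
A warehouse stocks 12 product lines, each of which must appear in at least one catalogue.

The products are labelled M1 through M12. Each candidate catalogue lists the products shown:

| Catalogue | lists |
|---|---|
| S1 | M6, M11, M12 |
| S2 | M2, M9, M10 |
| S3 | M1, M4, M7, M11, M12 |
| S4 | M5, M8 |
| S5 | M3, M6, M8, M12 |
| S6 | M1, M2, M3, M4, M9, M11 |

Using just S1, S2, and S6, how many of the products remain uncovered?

Union of S1, S2, S6 = {M1, M2, M3, M4, M6, M9, M10, M11, M12}.
Not covered: M5, M7, M8 — 3 products.

3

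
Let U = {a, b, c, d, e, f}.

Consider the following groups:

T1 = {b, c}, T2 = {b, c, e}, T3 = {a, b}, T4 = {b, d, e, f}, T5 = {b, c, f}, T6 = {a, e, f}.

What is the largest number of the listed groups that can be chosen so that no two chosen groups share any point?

2

T1, T6 are pairwise disjoint (T1={b,c}; T6={a,e,f}).
Every remaining group overlaps one of these, and no 3 of the listed groups are pairwise disjoint, so 2 is the maximum.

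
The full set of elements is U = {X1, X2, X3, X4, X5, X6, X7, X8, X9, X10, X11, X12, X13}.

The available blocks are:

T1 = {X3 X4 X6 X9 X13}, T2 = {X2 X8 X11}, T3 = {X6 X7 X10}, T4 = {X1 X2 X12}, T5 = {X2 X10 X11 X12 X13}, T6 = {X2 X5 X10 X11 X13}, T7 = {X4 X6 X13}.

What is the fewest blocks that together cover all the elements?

5

Take {T1, T2, T3, T4, T6}. Their union is {X1, X2, X3, X4, X5, X6, X7, X8, X9, X10, X11, X12, X13}, which is all 13 elements.
No 4 of the 7 blocks cover everything (all 35 combinations miss at least one element), so 5 is optimal.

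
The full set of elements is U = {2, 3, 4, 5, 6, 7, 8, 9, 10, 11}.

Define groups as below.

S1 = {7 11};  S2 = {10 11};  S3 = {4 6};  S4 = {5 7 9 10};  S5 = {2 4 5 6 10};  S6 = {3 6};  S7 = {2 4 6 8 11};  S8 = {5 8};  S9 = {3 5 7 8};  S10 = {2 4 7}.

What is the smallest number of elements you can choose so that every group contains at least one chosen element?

4

The 4 elements {4, 5, 6, 11} hit every group.
The groups S2, S6, S8, S10 are pairwise disjoint, so any hitting set needs a separate element for each — at least 4. Hence 4 is optimal.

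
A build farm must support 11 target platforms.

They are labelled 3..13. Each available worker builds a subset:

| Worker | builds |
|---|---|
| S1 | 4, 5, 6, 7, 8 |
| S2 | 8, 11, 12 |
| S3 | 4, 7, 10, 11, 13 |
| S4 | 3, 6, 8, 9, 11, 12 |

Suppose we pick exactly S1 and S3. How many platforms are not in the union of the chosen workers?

Union of S1, S3 = {4, 5, 6, 7, 8, 10, 11, 13}.
Not covered: 3, 9, 12 — 3 platforms.

3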